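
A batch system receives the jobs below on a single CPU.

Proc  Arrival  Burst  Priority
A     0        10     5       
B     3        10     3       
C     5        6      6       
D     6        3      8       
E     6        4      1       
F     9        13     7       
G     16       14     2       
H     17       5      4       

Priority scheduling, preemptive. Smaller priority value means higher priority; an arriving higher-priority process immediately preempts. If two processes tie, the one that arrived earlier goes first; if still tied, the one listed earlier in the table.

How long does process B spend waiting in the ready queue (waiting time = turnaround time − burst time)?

18

Schedule: | A 0-3 | B 3-6 | E 6-10 | B 10-16 | G 16-30 | B 30-31 | H 31-36 | A 36-43 | C 43-49 | F 49-62 | D 62-65 |
Completion: A=43  B=31  C=49  D=65  E=10  F=62  G=30  H=36
Turnaround (C−A): A=43  B=28  C=44  D=59  E=4  F=53  G=14  H=19
Waiting(B) = turnaround − burst = 28 − 10 = 18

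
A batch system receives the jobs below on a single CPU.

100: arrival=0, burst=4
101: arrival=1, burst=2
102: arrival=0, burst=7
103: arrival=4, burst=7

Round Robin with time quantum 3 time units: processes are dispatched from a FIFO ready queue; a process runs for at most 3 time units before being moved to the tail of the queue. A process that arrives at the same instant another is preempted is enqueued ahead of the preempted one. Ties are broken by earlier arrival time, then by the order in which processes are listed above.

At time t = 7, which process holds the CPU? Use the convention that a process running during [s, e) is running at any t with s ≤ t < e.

Timeline: | 100 0-3 | 102 3-6 | 101 6-8 | 100 8-9 | 103 9-12 | 102 12-15 | 103 15-18 | 102 18-19 | 103 19-20 |
Completion: 100=9  101=8  102=19  103=20

101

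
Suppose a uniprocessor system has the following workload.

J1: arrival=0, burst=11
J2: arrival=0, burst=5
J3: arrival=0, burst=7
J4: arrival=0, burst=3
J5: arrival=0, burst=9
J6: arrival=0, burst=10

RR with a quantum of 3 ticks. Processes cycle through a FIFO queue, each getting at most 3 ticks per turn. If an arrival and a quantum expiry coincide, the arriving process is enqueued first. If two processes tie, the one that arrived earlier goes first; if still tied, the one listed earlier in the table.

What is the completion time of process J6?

Schedule: | J1 0-3 | J2 3-6 | J3 6-9 | J4 9-12 | J5 12-15 | J6 15-18 | J1 18-21 | J2 21-23 | J3 23-26 | J5 26-29 | J6 29-32 | J1 32-35 | J3 35-36 | J5 36-39 | J6 39-42 | J1 42-44 | J6 44-45 |
Completion: J1=44  J2=23  J3=36  J4=12  J5=39  J6=45
Turnaround (C−A): J1=44  J2=23  J3=36  J4=12  J5=39  J6=45

45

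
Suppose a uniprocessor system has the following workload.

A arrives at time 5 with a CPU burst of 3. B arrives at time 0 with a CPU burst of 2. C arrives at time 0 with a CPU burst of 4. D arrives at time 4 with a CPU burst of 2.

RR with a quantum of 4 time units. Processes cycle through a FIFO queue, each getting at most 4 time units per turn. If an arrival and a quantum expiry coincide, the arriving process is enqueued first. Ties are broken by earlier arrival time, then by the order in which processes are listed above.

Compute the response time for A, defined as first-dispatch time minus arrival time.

3

Gantt: | B 0-2 | C 2-6 | D 6-8 | A 8-11 |
Completion: A=11  B=2  C=6  D=8
Turnaround (C−A): A=6  B=2  C=6  D=4
Response(A) = first start − arrival = 8 − 5 = 3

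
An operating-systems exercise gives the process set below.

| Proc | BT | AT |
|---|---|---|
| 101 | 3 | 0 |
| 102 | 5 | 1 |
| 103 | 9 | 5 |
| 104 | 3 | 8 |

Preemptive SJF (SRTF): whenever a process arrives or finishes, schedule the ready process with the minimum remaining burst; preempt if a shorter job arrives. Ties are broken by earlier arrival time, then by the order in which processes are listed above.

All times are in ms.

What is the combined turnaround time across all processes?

Gantt: | 101 0-3 | 102 3-8 | 104 8-11 | 103 11-20 |
Completion: 101=3  102=8  103=20  104=11
Turnaround = completion − arrival: 101=3, 102=7, 103=15, 104=3
Total turnaround = 3 + 7 + 15 + 3 = 28

28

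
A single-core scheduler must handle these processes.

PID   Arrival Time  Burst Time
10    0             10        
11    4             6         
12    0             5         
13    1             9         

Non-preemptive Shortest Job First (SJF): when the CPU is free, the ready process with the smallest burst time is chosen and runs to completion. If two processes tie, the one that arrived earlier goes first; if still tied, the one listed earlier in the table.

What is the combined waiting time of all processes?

Gantt: | 12 0-5 | 11 5-11 | 13 11-20 | 10 20-30 |
Completion: 10=30  11=11  12=5  13=20
Waiting = turnaround − burst: 10=20, 11=1, 12=0, 13=10
Total waiting = 20 + 1 + 0 + 10 = 31

31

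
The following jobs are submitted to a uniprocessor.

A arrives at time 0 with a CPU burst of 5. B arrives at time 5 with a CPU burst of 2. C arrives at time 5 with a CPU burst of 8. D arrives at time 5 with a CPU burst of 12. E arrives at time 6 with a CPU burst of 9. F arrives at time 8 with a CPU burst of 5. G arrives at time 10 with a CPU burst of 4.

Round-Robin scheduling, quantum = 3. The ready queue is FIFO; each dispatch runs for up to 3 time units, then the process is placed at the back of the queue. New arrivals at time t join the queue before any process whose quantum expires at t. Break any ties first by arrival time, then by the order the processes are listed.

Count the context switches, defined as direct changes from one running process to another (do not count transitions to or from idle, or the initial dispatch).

Gantt: | A 0-5 | B 5-7 | C 7-10 | D 10-13 | E 13-16 | F 16-19 | G 19-22 | C 22-25 | D 25-28 | E 28-31 | F 31-33 | G 33-34 | C 34-36 | D 36-39 | E 39-42 | D 42-45 |
Completion: A=5  B=7  C=36  D=45  E=42  F=33  G=34
Turnaround (C−A): A=5  B=2  C=31  D=40  E=36  F=25  G=24

15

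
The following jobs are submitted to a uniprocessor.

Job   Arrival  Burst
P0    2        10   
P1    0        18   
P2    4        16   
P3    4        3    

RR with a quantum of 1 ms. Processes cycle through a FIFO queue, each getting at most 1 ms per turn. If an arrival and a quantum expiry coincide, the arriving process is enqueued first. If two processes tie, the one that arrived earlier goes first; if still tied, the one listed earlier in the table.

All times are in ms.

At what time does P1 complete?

Schedule: | P1 0-2 | P0 2-3 | P1 3-4 | P0 4-5 | P2 5-6 | P3 6-7 | P1 7-8 | P0 8-9 | P2 9-10 | P3 10-11 | P1 11-12 | P0 12-13 | P2 13-14 | P3 14-15 | P1 15-16 | P0 16-17 | P2 17-18 | P1 18-19 | P0 19-20 | P2 20-21 | P1 21-22 | P0 22-23 | P2 23-24 | P1 24-25 | P0 25-26 | P2 26-27 | P1 27-28 | P0 28-29 | P2 29-30 | P1 30-31 | P0 31-32 | P2 32-33 | P1 33-34 | P2 34-35 | P1 35-36 | P2 36-37 | P1 37-38 | P2 38-39 | P1 39-40 | P2 40-41 | P1 41-42 | P2 42-43 | P1 43-44 | P2 44-45 | P1 45-46 | P2 46-47 |
Completion: P0=32  P1=46  P2=47  P3=15

46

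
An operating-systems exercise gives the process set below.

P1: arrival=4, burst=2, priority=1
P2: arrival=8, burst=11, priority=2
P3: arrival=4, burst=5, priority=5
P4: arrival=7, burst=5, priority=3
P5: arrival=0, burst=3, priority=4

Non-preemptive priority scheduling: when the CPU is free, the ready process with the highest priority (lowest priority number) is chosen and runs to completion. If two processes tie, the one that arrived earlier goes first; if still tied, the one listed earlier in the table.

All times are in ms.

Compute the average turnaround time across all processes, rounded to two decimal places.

9.20

Gantt: | P5 0-3 | idle 3-4 | P1 4-6 | P3 6-11 | P2 11-22 | P4 22-27 |
Completion: P1=6  P2=22  P3=11  P4=27  P5=3
Turnaround times: P1=2, P2=14, P3=7, P4=20, P5=3
Average turnaround = (2+14+7+20+3) / 5 = 46/5 = 9.20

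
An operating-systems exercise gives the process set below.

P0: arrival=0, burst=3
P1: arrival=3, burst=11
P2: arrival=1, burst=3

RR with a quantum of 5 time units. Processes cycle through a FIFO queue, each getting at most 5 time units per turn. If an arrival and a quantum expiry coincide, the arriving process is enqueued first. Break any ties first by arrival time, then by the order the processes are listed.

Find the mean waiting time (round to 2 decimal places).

Timeline: | P0 0-3 | P2 3-6 | P1 6-17 |
Completion: P0=3  P1=17  P2=6
Turnaround (C−A): P0=3  P1=14  P2=5
Waiting times: P0=0, P1=3, P2=2
Average waiting = (0+3+2) / 3 = 5/3 = 1.67

1.67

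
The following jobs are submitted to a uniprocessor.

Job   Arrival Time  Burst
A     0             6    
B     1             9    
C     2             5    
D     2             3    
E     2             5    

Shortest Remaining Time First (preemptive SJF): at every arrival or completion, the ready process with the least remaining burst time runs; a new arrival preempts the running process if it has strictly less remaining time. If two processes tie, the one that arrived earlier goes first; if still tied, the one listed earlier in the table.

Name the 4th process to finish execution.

E

Gantt: | A 0-2 | D 2-5 | A 5-9 | C 9-14 | E 14-19 | B 19-28 |
Completion: A=9  B=28  C=14  D=5  E=19
Turnaround (C−A): A=9  B=27  C=12  D=3  E=17
Finish order: D → A → C → E → B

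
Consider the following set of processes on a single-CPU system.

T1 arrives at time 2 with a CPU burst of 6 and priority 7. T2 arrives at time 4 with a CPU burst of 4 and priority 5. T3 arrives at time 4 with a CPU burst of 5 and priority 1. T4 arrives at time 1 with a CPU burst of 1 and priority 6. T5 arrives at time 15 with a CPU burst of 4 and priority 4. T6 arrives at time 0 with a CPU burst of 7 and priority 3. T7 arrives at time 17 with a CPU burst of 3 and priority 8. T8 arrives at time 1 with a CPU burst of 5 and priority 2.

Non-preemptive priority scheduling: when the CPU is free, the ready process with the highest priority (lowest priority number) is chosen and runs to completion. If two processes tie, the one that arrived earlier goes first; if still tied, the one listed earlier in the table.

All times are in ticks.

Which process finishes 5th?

Schedule: | T6 0-7 | T3 7-12 | T8 12-17 | T5 17-21 | T2 21-25 | T4 25-26 | T1 26-32 | T7 32-35 |
Completion: T1=32  T2=25  T3=12  T4=26  T5=21  T6=7  T7=35  T8=17
Turnaround (C−A): T1=30  T2=21  T3=8  T4=25  T5=6  T6=7  T7=18  T8=16
Finish order: T6 → T3 → T8 → T5 → T2 → T4 → T1 → T7

T2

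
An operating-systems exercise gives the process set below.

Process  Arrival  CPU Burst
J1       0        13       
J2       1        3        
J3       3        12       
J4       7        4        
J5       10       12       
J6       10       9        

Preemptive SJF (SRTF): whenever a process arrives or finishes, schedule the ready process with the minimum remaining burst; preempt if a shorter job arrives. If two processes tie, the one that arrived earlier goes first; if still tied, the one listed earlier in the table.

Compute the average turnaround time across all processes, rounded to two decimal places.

21.17

Gantt: | J1 0-1 | J2 1-4 | J1 4-7 | J4 7-11 | J1 11-20 | J6 20-29 | J3 29-41 | J5 41-53 |
Completion: J1=20  J2=4  J3=41  J4=11  J5=53  J6=29
Turnaround (C−A): J1=20  J2=3  J3=38  J4=4  J5=43  J6=19
Turnaround times: J1=20, J2=3, J3=38, J4=4, J5=43, J6=19
Average turnaround = (20+3+38+4+43+19) / 6 = 127/6 = 21.17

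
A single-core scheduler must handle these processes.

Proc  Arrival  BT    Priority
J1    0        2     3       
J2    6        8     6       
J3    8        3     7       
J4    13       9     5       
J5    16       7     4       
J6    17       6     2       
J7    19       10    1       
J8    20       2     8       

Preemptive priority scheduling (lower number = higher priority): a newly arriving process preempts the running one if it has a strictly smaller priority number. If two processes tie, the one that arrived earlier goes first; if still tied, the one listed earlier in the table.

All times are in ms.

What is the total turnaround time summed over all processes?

Gantt: | J1 0-2 | idle 2-6 | J2 6-13 | J4 13-16 | J5 16-17 | J6 17-19 | J7 19-29 | J6 29-33 | J5 33-39 | J4 39-45 | J2 45-46 | J3 46-49 | J8 49-51 |
Completion: J1=2  J2=46  J3=49  J4=45  J5=39  J6=33  J7=29  J8=51
Turnaround (C−A): J1=2  J2=40  J3=41  J4=32  J5=23  J6=16  J7=10  J8=31
Turnaround = completion − arrival: J1=2, J2=40, J3=41, J4=32, J5=23, J6=16, J7=10, J8=31
Total turnaround = 2 + 40 + 41 + 32 + 23 + 16 + 10 + 31 = 195

195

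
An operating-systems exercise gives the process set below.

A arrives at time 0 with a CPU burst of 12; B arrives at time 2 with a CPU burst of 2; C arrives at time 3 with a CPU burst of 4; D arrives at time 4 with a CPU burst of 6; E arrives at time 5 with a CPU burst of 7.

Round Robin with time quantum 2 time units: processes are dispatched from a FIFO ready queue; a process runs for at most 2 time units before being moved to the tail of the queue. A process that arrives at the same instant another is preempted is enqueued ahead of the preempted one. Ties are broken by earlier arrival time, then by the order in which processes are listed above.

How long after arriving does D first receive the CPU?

Gantt: | A 0-2 | B 2-4 | A 4-6 | C 6-8 | D 8-10 | E 10-12 | A 12-14 | C 14-16 | D 16-18 | E 18-20 | A 20-22 | D 22-24 | E 24-26 | A 26-28 | E 28-29 | A 29-31 |
Completion: A=31  B=4  C=16  D=24  E=29
Response(D) = first start − arrival = 8 − 4 = 4

4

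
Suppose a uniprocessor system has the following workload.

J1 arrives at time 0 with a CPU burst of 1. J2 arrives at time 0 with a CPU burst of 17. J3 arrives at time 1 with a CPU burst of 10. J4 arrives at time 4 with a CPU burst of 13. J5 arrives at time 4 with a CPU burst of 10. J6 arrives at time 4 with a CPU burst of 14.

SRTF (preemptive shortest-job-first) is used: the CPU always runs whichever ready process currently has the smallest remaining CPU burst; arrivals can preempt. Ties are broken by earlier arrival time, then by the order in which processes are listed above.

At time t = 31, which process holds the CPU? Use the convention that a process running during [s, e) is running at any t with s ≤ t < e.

J4

Gantt: | J1 0-1 | J3 1-11 | J5 11-21 | J4 21-34 | J6 34-48 | J2 48-65 |
Completion: J1=1  J2=65  J3=11  J4=34  J5=21  J6=48
Turnaround (C−A): J1=1  J2=65  J3=10  J4=30  J5=17  J6=44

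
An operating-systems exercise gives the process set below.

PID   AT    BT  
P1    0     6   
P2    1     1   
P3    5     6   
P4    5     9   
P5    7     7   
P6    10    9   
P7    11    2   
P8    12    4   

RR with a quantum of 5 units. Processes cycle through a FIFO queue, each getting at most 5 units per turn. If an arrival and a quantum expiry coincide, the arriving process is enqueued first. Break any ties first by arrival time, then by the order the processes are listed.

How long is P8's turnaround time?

22

Gantt: | P1 0-5 | P2 5-6 | P3 6-11 | P4 11-16 | P1 16-17 | P5 17-22 | P6 22-27 | P7 27-29 | P3 29-30 | P8 30-34 | P4 34-38 | P5 38-40 | P6 40-44 |
Completion: P1=17  P2=6  P3=30  P4=38  P5=40  P6=44  P7=29  P8=34
Turnaround (C−A): P1=17  P2=5  P3=25  P4=33  P5=33  P6=34  P7=18  P8=22
Turnaround(P8) = completion − arrival = 34 − 12 = 22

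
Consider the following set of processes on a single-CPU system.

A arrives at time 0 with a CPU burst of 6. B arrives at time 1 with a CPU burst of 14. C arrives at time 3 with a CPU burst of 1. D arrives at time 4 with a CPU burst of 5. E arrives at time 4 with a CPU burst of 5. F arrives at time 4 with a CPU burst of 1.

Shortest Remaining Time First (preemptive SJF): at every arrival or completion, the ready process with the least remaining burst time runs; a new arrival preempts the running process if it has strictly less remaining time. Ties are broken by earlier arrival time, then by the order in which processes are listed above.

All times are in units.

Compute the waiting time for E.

Schedule: | A 0-3 | C 3-4 | F 4-5 | A 5-8 | D 8-13 | E 13-18 | B 18-32 |
Completion: A=8  B=32  C=4  D=13  E=18  F=5
Turnaround (C−A): A=8  B=31  C=1  D=9  E=14  F=1
Waiting(E) = turnaround − burst = 14 − 5 = 9

9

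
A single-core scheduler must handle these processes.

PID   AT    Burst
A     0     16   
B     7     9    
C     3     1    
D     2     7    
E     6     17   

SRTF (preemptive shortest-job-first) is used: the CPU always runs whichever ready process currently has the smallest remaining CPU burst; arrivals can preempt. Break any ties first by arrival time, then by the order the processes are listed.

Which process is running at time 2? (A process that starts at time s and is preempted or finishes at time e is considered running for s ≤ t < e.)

D

Timeline: | A 0-2 | D 2-3 | C 3-4 | D 4-10 | B 10-19 | A 19-33 | E 33-50 |
Completion: A=33  B=19  C=4  D=10  E=50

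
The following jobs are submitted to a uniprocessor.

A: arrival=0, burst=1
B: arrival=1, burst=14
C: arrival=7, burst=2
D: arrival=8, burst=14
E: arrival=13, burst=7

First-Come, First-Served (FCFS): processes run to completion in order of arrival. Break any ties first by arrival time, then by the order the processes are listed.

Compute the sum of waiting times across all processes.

Timeline: | A 0-1 | B 1-15 | C 15-17 | D 17-31 | E 31-38 |
Completion: A=1  B=15  C=17  D=31  E=38
Waiting = turnaround − burst: A=0, B=0, C=8, D=9, E=18
Total waiting = 0 + 0 + 8 + 9 + 18 = 35

35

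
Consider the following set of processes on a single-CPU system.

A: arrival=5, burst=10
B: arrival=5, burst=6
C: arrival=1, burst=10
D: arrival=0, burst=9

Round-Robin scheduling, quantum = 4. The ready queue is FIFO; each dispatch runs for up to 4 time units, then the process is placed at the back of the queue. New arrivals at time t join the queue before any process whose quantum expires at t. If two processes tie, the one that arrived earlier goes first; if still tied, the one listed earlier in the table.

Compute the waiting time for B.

Gantt: | D 0-4 | C 4-8 | D 8-12 | A 12-16 | B 16-20 | C 20-24 | D 24-25 | A 25-29 | B 29-31 | C 31-33 | A 33-35 |
Completion: A=35  B=31  C=33  D=25
Turnaround (C−A): A=30  B=26  C=32  D=25
Waiting(B) = turnaround − burst = 26 − 6 = 20

20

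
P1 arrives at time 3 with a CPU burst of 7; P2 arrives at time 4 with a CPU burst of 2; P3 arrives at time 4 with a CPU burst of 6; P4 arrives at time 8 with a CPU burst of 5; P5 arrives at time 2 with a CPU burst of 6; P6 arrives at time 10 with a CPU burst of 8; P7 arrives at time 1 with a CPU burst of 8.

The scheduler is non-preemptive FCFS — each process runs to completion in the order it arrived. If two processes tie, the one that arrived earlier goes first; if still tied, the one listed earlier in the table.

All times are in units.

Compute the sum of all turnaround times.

Timeline: | idle 0-1 | P7 1-9 | P5 9-15 | P1 15-22 | P2 22-24 | P3 24-30 | P4 30-35 | P6 35-43 |
Completion: P1=22  P2=24  P3=30  P4=35  P5=15  P6=43  P7=9
Turnaround = completion − arrival: P1=19, P2=20, P3=26, P4=27, P5=13, P6=33, P7=8
Total turnaround = 19 + 20 + 26 + 27 + 13 + 33 + 8 = 146

146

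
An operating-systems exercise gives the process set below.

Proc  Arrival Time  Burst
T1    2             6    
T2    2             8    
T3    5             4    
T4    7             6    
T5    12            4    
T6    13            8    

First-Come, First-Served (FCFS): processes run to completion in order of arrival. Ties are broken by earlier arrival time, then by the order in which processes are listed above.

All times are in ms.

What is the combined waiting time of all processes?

61

Gantt: | idle 0-2 | T1 2-8 | T2 8-16 | T3 16-20 | T4 20-26 | T5 26-30 | T6 30-38 |
Completion: T1=8  T2=16  T3=20  T4=26  T5=30  T6=38
Turnaround (C−A): T1=6  T2=14  T3=15  T4=19  T5=18  T6=25
Waiting = turnaround − burst: T1=0, T2=6, T3=11, T4=13, T5=14, T6=17
Total waiting = 0 + 6 + 11 + 13 + 14 + 17 = 61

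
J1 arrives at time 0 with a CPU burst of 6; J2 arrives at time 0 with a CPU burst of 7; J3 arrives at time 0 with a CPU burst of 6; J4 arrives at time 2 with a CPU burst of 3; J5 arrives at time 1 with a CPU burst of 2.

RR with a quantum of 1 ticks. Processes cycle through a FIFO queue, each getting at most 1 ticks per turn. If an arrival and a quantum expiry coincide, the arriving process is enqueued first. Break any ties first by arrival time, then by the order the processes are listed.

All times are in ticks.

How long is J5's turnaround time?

Schedule: | J1 0-1 | J2 1-2 | J3 2-3 | J5 3-4 | J1 4-5 | J4 5-6 | J2 6-7 | J3 7-8 | J5 8-9 | J1 9-10 | J4 10-11 | J2 11-12 | J3 12-13 | J1 13-14 | J4 14-15 | J2 15-16 | J3 16-17 | J1 17-18 | J2 18-19 | J3 19-20 | J1 20-21 | J2 21-22 | J3 22-23 | J2 23-24 |
Completion: J1=21  J2=24  J3=23  J4=15  J5=9
Turnaround (C−A): J1=21  J2=24  J3=23  J4=13  J5=8
Turnaround(J5) = completion − arrival = 9 − 1 = 8

8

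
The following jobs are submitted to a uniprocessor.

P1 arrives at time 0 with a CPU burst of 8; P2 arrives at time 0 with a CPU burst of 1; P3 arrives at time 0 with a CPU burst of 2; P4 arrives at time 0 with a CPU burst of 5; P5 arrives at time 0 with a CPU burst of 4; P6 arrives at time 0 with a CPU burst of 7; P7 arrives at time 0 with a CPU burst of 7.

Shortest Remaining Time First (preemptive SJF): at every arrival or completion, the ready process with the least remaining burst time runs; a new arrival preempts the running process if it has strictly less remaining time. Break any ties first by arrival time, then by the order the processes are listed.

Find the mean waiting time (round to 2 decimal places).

Gantt: | P2 0-1 | P3 1-3 | P5 3-7 | P4 7-12 | P6 12-19 | P7 19-26 | P1 26-34 |
Completion: P1=34  P2=1  P3=3  P4=12  P5=7  P6=19  P7=26
Turnaround (C−A): P1=34  P2=1  P3=3  P4=12  P5=7  P6=19  P7=26
Waiting times: P1=26, P2=0, P3=1, P4=7, P5=3, P6=12, P7=19
Average waiting = (26+0+1+7+3+12+19) / 7 = 68/7 = 9.71

9.71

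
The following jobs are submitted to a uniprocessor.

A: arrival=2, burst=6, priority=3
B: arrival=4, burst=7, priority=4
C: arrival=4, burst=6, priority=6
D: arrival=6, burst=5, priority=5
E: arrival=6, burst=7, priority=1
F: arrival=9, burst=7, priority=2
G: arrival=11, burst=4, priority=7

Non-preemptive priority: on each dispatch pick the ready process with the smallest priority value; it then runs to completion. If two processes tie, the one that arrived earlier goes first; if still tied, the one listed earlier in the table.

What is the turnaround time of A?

6

Timeline: | idle 0-2 | A 2-8 | E 8-15 | F 15-22 | B 22-29 | D 29-34 | C 34-40 | G 40-44 |
Completion: A=8  B=29  C=40  D=34  E=15  F=22  G=44
Turnaround (C−A): A=6  B=25  C=36  D=28  E=9  F=13  G=33
Turnaround(A) = completion − arrival = 8 − 2 = 6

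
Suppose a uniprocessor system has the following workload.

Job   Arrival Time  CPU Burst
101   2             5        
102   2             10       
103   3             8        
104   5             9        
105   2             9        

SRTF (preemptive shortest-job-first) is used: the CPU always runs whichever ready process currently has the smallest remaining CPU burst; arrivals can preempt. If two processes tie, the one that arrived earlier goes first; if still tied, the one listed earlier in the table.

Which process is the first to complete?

101

Timeline: | idle 0-2 | 101 2-7 | 103 7-15 | 105 15-24 | 104 24-33 | 102 33-43 |
Completion: 101=7  102=43  103=15  104=33  105=24
Finish order: 101 → 103 → 105 → 104 → 102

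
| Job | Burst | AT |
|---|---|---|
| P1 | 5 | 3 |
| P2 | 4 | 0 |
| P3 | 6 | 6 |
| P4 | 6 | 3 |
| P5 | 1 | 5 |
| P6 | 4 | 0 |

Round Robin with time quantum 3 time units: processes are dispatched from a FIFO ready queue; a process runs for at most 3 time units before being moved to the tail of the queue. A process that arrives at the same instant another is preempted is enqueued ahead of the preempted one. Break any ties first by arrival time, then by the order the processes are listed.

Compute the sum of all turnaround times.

Schedule: | P2 0-3 | P6 3-6 | P1 6-9 | P4 9-12 | P2 12-13 | P5 13-14 | P3 14-17 | P6 17-18 | P1 18-20 | P4 20-23 | P3 23-26 |
Completion: P1=20  P2=13  P3=26  P4=23  P5=14  P6=18
Turnaround (C−A): P1=17  P2=13  P3=20  P4=20  P5=9  P6=18
Turnaround = completion − arrival: P1=17, P2=13, P3=20, P4=20, P5=9, P6=18
Total turnaround = 17 + 13 + 20 + 20 + 9 + 18 = 97

97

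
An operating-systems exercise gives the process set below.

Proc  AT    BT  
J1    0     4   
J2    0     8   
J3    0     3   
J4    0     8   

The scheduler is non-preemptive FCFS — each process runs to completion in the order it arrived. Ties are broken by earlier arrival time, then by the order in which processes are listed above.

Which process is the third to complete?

J3

Gantt: | J1 0-4 | J2 4-12 | J3 12-15 | J4 15-23 |
Completion: J1=4  J2=12  J3=15  J4=23
Turnaround (C−A): J1=4  J2=12  J3=15  J4=23
Finish order: J1 → J2 → J3 → J4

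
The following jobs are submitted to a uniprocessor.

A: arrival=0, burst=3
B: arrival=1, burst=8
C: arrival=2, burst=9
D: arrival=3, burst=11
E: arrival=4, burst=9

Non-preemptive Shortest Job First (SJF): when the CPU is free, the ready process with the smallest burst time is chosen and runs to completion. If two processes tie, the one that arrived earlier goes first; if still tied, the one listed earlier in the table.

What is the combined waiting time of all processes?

53

Timeline: | A 0-3 | B 3-11 | C 11-20 | E 20-29 | D 29-40 |
Completion: A=3  B=11  C=20  D=40  E=29
Waiting = turnaround − burst: A=0, B=2, C=9, D=26, E=16
Total waiting = 0 + 2 + 9 + 26 + 16 = 53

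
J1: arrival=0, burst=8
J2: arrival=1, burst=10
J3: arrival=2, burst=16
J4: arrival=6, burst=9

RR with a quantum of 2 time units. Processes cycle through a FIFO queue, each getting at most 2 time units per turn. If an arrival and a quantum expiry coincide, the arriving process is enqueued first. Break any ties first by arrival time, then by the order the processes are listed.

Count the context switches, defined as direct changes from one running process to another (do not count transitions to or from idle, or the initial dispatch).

19

Schedule: | J1 0-2 | J2 2-4 | J3 4-6 | J1 6-8 | J2 8-10 | J4 10-12 | J3 12-14 | J1 14-16 | J2 16-18 | J4 18-20 | J3 20-22 | J1 22-24 | J2 24-26 | J4 26-28 | J3 28-30 | J2 30-32 | J4 32-34 | J3 34-36 | J4 36-37 | J3 37-43 |
Completion: J1=24  J2=32  J3=43  J4=37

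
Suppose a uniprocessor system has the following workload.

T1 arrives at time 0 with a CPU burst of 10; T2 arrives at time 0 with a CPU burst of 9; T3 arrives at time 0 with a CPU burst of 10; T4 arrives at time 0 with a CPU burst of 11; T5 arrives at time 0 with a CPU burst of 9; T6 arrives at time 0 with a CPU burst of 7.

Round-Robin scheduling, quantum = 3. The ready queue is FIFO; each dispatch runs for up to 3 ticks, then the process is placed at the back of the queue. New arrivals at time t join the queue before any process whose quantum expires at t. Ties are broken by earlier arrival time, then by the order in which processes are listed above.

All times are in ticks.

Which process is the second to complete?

T5

Gantt: | T1 0-3 | T2 3-6 | T3 6-9 | T4 9-12 | T5 12-15 | T6 15-18 | T1 18-21 | T2 21-24 | T3 24-27 | T4 27-30 | T5 30-33 | T6 33-36 | T1 36-39 | T2 39-42 | T3 42-45 | T4 45-48 | T5 48-51 | T6 51-52 | T1 52-53 | T3 53-54 | T4 54-56 |
Completion: T1=53  T2=42  T3=54  T4=56  T5=51  T6=52
Turnaround (C−A): T1=53  T2=42  T3=54  T4=56  T5=51  T6=52
Finish order: T2 → T5 → T6 → T1 → T3 → T4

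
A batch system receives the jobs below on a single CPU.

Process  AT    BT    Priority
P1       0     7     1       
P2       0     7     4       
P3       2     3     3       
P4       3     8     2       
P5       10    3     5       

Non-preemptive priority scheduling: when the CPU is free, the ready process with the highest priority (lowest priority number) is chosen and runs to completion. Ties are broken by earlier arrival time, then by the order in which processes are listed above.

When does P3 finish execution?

Timeline: | P1 0-7 | P4 7-15 | P3 15-18 | P2 18-25 | P5 25-28 |
Completion: P1=7  P2=25  P3=18  P4=15  P5=28

18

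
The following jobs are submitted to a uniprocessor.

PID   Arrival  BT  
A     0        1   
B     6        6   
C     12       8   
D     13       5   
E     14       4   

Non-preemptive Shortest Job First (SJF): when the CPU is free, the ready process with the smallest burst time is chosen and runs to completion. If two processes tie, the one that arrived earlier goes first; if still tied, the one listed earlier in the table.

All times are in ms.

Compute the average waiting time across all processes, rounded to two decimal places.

3.40

Schedule: | A 0-1 | idle 1-6 | B 6-12 | C 12-20 | E 20-24 | D 24-29 |
Completion: A=1  B=12  C=20  D=29  E=24
Turnaround (C−A): A=1  B=6  C=8  D=16  E=10
Waiting times: A=0, B=0, C=0, D=11, E=6
Average waiting = (0+0+0+11+6) / 5 = 17/5 = 3.40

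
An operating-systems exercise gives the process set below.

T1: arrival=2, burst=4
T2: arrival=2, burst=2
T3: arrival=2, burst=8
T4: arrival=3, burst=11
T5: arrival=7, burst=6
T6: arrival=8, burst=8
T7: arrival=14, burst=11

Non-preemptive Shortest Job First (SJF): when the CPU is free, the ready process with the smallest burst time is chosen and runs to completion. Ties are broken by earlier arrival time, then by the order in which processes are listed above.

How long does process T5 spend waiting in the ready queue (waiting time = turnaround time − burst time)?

1

Gantt: | idle 0-2 | T2 2-4 | T1 4-8 | T5 8-14 | T3 14-22 | T6 22-30 | T4 30-41 | T7 41-52 |
Completion: T1=8  T2=4  T3=22  T4=41  T5=14  T6=30  T7=52
Turnaround (C−A): T1=6  T2=2  T3=20  T4=38  T5=7  T6=22  T7=38
Waiting(T5) = turnaround − burst = 7 − 6 = 1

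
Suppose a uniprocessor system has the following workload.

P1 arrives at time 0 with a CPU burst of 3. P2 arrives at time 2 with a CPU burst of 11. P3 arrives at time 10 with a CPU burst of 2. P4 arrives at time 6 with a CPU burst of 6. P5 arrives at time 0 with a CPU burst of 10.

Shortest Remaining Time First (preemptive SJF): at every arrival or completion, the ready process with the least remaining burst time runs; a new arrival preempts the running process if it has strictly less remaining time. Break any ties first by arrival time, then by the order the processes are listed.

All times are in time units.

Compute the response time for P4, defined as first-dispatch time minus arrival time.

0

Gantt: | P1 0-3 | P5 3-6 | P4 6-12 | P3 12-14 | P5 14-21 | P2 21-32 |
Completion: P1=3  P2=32  P3=14  P4=12  P5=21
Turnaround (C−A): P1=3  P2=30  P3=4  P4=6  P5=21
Response(P4) = first start − arrival = 6 − 6 = 0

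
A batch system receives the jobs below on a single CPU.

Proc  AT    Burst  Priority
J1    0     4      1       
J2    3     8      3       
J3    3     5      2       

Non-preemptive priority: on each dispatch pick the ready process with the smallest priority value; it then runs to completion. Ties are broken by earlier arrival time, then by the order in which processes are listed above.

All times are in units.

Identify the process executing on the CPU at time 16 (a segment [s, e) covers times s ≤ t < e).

J2

Gantt: | J1 0-4 | J3 4-9 | J2 9-17 |
Completion: J1=4  J2=17  J3=9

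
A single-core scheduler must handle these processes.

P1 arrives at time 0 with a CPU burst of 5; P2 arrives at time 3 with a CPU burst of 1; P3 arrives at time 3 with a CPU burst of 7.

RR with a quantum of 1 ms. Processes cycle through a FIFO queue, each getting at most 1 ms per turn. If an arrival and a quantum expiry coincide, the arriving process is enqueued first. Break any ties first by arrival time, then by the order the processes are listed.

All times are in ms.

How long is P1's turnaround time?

8

Timeline: | P1 0-3 | P2 3-4 | P3 4-5 | P1 5-6 | P3 6-7 | P1 7-8 | P3 8-13 |
Completion: P1=8  P2=4  P3=13
Turnaround (C−A): P1=8  P2=1  P3=10
Turnaround(P1) = completion − arrival = 8 − 0 = 8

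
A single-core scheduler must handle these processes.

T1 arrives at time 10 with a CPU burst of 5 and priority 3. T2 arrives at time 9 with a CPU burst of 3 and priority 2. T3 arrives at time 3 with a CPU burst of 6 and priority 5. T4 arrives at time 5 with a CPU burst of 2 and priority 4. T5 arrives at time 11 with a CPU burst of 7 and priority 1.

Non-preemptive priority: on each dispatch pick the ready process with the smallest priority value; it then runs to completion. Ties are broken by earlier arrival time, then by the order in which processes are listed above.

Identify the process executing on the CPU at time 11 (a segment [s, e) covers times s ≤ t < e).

Schedule: | idle 0-3 | T3 3-9 | T2 9-12 | T5 12-19 | T1 19-24 | T4 24-26 |
Completion: T1=24  T2=12  T3=9  T4=26  T5=19
Turnaround (C−A): T1=14  T2=3  T3=6  T4=21  T5=8

T2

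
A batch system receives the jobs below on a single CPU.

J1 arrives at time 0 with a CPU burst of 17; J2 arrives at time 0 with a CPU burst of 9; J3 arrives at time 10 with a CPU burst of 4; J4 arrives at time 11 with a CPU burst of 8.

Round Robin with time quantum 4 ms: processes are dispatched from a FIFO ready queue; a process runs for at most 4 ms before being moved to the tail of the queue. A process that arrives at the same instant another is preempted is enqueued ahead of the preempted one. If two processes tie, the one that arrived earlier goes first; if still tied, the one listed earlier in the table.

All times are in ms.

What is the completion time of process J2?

Gantt: | J1 0-4 | J2 4-8 | J1 8-12 | J2 12-16 | J3 16-20 | J4 20-24 | J1 24-28 | J2 28-29 | J4 29-33 | J1 33-38 |
Completion: J1=38  J2=29  J3=20  J4=33

29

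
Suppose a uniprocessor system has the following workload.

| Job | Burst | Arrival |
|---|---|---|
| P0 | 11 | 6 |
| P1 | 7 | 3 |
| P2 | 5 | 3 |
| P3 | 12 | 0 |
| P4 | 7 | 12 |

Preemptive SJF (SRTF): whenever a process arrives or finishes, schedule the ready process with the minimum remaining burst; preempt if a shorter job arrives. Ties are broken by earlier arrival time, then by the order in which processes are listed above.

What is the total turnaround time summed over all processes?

Timeline: | P3 0-3 | P2 3-8 | P1 8-15 | P4 15-22 | P3 22-31 | P0 31-42 |
Completion: P0=42  P1=15  P2=8  P3=31  P4=22
Turnaround = completion − arrival: P0=36, P1=12, P2=5, P3=31, P4=10
Total turnaround = 36 + 12 + 5 + 31 + 10 = 94

94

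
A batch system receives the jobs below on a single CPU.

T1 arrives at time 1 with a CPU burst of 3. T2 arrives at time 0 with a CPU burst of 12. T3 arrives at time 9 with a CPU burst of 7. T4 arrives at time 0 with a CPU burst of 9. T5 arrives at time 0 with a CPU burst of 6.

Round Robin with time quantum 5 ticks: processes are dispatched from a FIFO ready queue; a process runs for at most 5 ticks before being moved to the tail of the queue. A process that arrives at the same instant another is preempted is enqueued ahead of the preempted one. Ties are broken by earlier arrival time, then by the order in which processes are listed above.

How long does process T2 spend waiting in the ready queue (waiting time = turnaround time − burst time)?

Gantt: | T2 0-5 | T4 5-10 | T5 10-15 | T1 15-18 | T2 18-23 | T3 23-28 | T4 28-32 | T5 32-33 | T2 33-35 | T3 35-37 |
Completion: T1=18  T2=35  T3=37  T4=32  T5=33
Waiting(T2) = turnaround − burst = 35 − 12 = 23

23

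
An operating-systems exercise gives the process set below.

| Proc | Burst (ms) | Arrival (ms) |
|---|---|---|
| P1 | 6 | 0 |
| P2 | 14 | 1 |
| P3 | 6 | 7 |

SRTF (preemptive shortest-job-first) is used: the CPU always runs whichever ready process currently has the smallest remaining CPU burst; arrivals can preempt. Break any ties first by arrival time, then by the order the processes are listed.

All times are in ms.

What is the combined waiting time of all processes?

11

Gantt: | P1 0-6 | P2 6-7 | P3 7-13 | P2 13-26 |
Completion: P1=6  P2=26  P3=13
Turnaround (C−A): P1=6  P2=25  P3=6
Waiting = turnaround − burst: P1=0, P2=11, P3=0
Total waiting = 0 + 11 + 0 = 11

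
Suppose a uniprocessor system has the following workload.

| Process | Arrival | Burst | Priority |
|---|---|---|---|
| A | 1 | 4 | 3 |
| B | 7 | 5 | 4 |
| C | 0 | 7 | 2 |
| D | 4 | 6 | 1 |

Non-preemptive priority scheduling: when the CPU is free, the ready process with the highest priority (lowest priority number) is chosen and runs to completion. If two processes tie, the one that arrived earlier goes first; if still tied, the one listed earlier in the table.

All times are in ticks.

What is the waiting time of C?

0

Timeline: | C 0-7 | D 7-13 | A 13-17 | B 17-22 |
Completion: A=17  B=22  C=7  D=13
Waiting(C) = turnaround − burst = 7 − 7 = 0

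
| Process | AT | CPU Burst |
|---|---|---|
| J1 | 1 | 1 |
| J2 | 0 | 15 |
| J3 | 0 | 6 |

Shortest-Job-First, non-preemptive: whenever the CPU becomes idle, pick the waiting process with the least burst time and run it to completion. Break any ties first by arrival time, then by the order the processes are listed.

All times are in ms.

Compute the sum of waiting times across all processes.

Timeline: | J3 0-6 | J1 6-7 | J2 7-22 |
Completion: J1=7  J2=22  J3=6
Turnaround (C−A): J1=6  J2=22  J3=6
Waiting = turnaround − burst: J1=5, J2=7, J3=0
Total waiting = 5 + 7 + 0 = 12

12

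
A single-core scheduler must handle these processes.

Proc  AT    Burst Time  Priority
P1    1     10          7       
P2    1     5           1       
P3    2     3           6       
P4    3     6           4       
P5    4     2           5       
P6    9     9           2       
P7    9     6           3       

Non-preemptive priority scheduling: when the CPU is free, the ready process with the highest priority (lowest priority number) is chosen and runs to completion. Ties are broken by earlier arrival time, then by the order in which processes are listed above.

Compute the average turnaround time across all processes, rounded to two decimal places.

20.00

Timeline: | idle 0-1 | P2 1-6 | P4 6-12 | P6 12-21 | P7 21-27 | P5 27-29 | P3 29-32 | P1 32-42 |
Completion: P1=42  P2=6  P3=32  P4=12  P5=29  P6=21  P7=27
Turnaround times: P1=41, P2=5, P3=30, P4=9, P5=25, P6=12, P7=18
Average turnaround = (41+5+30+9+25+12+18) / 7 = 140/7 = 20.00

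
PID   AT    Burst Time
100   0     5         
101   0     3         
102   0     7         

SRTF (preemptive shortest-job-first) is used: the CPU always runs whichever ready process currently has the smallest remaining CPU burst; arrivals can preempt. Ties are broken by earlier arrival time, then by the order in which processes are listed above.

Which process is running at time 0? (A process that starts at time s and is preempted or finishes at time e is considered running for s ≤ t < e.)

Schedule: | 101 0-3 | 100 3-8 | 102 8-15 |
Completion: 100=8  101=3  102=15
Turnaround (C−A): 100=8  101=3  102=15

101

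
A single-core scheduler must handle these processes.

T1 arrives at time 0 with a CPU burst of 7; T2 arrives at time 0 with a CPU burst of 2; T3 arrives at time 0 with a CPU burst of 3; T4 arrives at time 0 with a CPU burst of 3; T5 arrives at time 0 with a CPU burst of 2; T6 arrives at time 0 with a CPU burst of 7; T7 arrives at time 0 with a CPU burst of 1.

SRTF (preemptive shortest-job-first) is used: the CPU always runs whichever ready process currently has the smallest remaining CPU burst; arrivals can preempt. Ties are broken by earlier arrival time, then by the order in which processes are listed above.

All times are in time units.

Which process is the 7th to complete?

Timeline: | T7 0-1 | T2 1-3 | T5 3-5 | T3 5-8 | T4 8-11 | T1 11-18 | T6 18-25 |
Completion: T1=18  T2=3  T3=8  T4=11  T5=5  T6=25  T7=1
Turnaround (C−A): T1=18  T2=3  T3=8  T4=11  T5=5  T6=25  T7=1
Finish order: T7 → T2 → T5 → T3 → T4 → T1 → T6

T6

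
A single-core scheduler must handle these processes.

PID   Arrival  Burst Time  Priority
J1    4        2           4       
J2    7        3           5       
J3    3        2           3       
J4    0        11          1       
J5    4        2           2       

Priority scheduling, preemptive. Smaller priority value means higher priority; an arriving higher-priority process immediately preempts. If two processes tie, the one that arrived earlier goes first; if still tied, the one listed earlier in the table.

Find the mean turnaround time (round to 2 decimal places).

Schedule: | J4 0-11 | J5 11-13 | J3 13-15 | J1 15-17 | J2 17-20 |
Completion: J1=17  J2=20  J3=15  J4=11  J5=13
Turnaround times: J1=13, J2=13, J3=12, J4=11, J5=9
Average turnaround = (13+13+12+11+9) / 5 = 58/5 = 11.60

11.60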